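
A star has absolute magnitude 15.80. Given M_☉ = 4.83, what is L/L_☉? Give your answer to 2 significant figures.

L/L_☉ ≈ 4.1×10^-5

M − M_☉ = 15.80 − 4.83 = 10.970
L/L_☉ = 10^(−0.4 (M − M_☉)) = 10^-4.388 = 4.093×10^-5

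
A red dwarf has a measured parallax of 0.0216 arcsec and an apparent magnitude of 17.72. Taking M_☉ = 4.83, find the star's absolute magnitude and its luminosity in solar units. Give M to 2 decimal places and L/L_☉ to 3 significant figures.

d = 1/p = 1/0.0216″ = 46.30 pc
M = m − 5 log₁₀ d + 5 = 17.72 − 5·1.6655 + 5 = 14.392
M − M_☉ = 14.392 − 4.83 = 9.562
L/L_☉ = 10^(−0.4 × 9.562) = 1.497×10^-4

M ≈ 14.39; L/L_☉ ≈ 1.50×10^-4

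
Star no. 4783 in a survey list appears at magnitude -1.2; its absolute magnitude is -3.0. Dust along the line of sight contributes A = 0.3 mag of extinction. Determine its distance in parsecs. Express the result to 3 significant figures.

d ≈ 20.0 pc

m − M = 5 log₁₀(d/10 pc) + A  ⇒  -1.2 − (-3.0) − 0.3 = 5 log₁₀(d/10)
1.500 = 5 log₁₀(d/10)
log₁₀ d = (m − M − A)/5 + 1 = 1.3000
d = 10^1.3000 = 19.95 pc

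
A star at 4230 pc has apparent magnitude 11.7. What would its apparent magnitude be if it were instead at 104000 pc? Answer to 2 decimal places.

Flux ∝ 1/d², so Δm = 5 log₁₀(d₂/d₁) = 5 log₁₀(104000/4230) = 6.953
m₂ = m₁ + Δm = 11.7 + (6.953) = 18.653

m ≈ 18.65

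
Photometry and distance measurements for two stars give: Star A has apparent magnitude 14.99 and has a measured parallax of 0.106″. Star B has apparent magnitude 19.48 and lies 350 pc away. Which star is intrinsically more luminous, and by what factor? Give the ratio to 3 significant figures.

Star A: d = 1/p = 1/0.106″ = 9.434 pc
Star A: M = m − 5 log₁₀ d + 5 = 14.99 − 5·0.9747 + 5 = 15.117
Star B: M = m − 5 log₁₀ d + 5 = 19.48 − 5·2.5441 + 5 = 11.760
ΔM = M_A − M_B = 15.117 − (11.760) = 3.357; smaller M is more luminous → Star B.
L ratio = 10^(0.4 |ΔM|) = 10^1.343 = 22.02

Star B is more luminous, by a factor of 22.0.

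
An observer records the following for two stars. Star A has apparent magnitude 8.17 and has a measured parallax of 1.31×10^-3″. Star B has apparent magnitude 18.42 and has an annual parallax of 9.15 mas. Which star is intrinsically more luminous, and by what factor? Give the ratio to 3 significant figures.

Star A: d = 1/p = 1/1.31×10^-3″ = 763.4 pc
Star A: M = m − 5 log₁₀ d + 5 = 8.17 − 5·2.8827 + 5 = -1.244
Star B: p = 9.15 mas = 9.15×10^-3″ → d = 1/p = 109.3 pc
Star B: M = m − 5 log₁₀ d + 5 = 18.42 − 5·2.0386 + 5 = 13.227
ΔM = M_A − M_B = -1.244 − (13.227) = -14.471; smaller M is more luminous → Star A.
L ratio = 10^(0.4 |ΔM|) = 10^5.788 = 614200

Star A is more luminous, by a factor of 614000.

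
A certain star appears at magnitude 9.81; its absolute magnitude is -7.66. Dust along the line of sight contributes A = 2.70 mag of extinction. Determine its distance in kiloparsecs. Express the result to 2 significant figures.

m − M = 5 log₁₀(d/10 pc) + A  ⇒  9.81 − (-7.66) − 2.70 = 5 log₁₀(d/10)
14.770 = 5 log₁₀(d/10)
log₁₀ d = (m − M − A)/5 + 1 = 3.9540
d = 10^3.9540 = 8995 pc
= 8.995 kpc

d ≈ 9.0 kpc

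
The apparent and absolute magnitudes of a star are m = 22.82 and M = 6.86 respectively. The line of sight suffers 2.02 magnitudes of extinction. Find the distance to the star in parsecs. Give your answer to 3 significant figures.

m − M = 5 log₁₀(d/10 pc) + A  ⇒  22.82 − (6.86) − 2.02 = 5 log₁₀(d/10)
13.940 = 5 log₁₀(d/10)
log₁₀ d = (m − M − A)/5 + 1 = 3.7880
d = 10^3.7880 = 6138 pc

d ≈ 6140 pc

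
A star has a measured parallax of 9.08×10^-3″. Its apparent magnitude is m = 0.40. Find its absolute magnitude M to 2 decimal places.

d = 1/p = 1/9.08×10^-3″ = 110.1 pc
5 log₁₀(d/10 pc) = 5 log₁₀(110.1) − 5 = 5.210
M = m − 5 log₁₀(d/10) = 0.40 − 5.210 = -4.810

M ≈ -4.81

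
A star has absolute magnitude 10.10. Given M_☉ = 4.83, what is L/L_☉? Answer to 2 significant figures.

M − M_☉ = 10.10 − 4.83 = 5.270
L/L_☉ = 10^(−0.4 (M − M_☉)) = 10^-2.108 = 7.798×10^-3

L/L_☉ ≈ 7.8×10^-3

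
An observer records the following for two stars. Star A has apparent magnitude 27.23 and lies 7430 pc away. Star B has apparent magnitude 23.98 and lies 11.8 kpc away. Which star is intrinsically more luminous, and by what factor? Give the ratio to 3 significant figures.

Star B is more luminous, by a factor of 50.3.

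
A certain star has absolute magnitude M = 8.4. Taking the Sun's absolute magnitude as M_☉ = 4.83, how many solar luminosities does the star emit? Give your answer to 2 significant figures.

L/L_☉ ≈ 0.037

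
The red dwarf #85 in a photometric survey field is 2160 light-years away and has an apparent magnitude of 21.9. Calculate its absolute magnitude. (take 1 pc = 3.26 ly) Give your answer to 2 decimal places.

d = 2160 ly / 3.26 = 662.6 pc
5 log₁₀(d/10 pc) = 5 log₁₀(662.6) − 5 = 9.106
M = m − 5 log₁₀(d/10) = 21.9 − 9.106 = 12.794

M ≈ 12.79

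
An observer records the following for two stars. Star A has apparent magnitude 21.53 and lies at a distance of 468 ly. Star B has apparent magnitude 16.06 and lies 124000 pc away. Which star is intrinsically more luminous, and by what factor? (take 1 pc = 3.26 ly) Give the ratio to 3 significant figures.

Star B is more luminous, by a factor of 1.15×10^8.

Star A: d = 468 ly / 3.26 = 143.6 pc
Star A: M = m − 5 log₁₀ d + 5 = 21.53 − 5·2.1570 + 5 = 15.745
Star B: M = m − 5 log₁₀ d + 5 = 16.06 − 5·5.0934 + 5 = -4.407
ΔM = M_A − M_B = 15.745 − (-4.407) = 20.152; smaller M is more luminous → Star B.
L ratio = 10^(0.4 |ΔM|) = 10^8.061 = 1.150×10^8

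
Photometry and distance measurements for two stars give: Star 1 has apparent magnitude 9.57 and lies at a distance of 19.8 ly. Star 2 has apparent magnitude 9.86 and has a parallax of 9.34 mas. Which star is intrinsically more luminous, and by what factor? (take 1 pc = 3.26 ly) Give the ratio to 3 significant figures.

Star 1: d = 19.8 ly / 3.26 = 6.074 pc
Star 1: M = m − 5 log₁₀ d + 5 = 9.57 − 5·0.7834 + 5 = 10.653
Star 2: p = 9.34 mas = 9.34×10^-3″ → d = 1/p = 107.1 pc
Star 2: M = m − 5 log₁₀ d + 5 = 9.86 − 5·2.0297 + 5 = 4.712
ΔM = M_1 − M_2 = 10.653 − (4.712) = 5.941; smaller M is more luminous → Star 2.
L ratio = 10^(0.4 |ΔM|) = 10^2.376 = 237.9

Star 2 is more luminous, by a factor of 238.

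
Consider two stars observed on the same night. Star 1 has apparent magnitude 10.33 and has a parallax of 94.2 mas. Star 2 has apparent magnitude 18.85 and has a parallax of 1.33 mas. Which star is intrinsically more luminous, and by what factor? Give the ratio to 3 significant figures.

Star 2 is more luminous, by a factor of 1.96.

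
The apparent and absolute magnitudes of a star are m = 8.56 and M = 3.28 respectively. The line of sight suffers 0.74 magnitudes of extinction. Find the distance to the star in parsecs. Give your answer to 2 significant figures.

d ≈ 81 pc

m − M = 5 log₁₀(d/10 pc) + A  ⇒  8.56 − (3.28) − 0.74 = 5 log₁₀(d/10)
4.540 = 5 log₁₀(d/10)
log₁₀ d = (m − M − A)/5 + 1 = 1.9080
d = 10^1.9080 = 80.91 pc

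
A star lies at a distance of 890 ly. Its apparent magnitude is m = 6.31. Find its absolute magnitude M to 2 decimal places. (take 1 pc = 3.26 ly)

d = 890 ly / 3.26 = 273.0 pc
5 log₁₀(d/10 pc) = 5 log₁₀(273.0) − 5 = 7.181
M = m − 5 log₁₀(d/10) = 6.31 − 7.181 = -0.871

M ≈ -0.87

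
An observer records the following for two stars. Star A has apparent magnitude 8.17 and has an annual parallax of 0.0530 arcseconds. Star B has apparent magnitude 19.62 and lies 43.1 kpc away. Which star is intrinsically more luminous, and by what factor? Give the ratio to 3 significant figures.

Star A: d = 1/p = 1/0.0530″ = 18.87 pc
Star A: M = m − 5 log₁₀ d + 5 = 8.17 − 5·1.2757 + 5 = 6.791
Star B: d = 43.1 kpc = 43100 pc
Star B: M = m − 5 log₁₀ d + 5 = 19.62 − 5·4.6345 + 5 = 1.448
ΔM = M_A − M_B = 6.791 − (1.448) = 5.344; smaller M is more luminous → Star B.
L ratio = 10^(0.4 |ΔM|) = 10^2.138 = 137.2

Star B is more luminous, by a factor of 137.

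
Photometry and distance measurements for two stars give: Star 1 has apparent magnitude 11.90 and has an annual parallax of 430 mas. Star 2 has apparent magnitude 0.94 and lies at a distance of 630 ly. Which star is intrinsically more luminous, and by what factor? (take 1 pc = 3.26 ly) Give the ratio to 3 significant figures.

Star 1: p = 430 mas = 0.430″ → d = 1/p = 2.326 pc
Star 1: M = m − 5 log₁₀ d + 5 = 11.90 − 5·0.3665 + 5 = 15.067
Star 2: d = 630 ly / 3.26 = 193.3 pc
Star 2: M = m − 5 log₁₀ d + 5 = 0.94 − 5·2.2861 + 5 = -5.491
ΔM = M_1 − M_2 = 15.067 − (-5.491) = 20.558; smaller M is more luminous → Star 2.
L ratio = 10^(0.4 |ΔM|) = 10^8.223 = 1.672×10^8

Star 2 is more luminous, by a factor of 1.67×10^8.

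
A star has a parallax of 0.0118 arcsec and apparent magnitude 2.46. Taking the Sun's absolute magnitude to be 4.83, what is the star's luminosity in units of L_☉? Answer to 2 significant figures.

L/L_☉ ≈ 640

d = 1/p = 1/0.0118″ = 84.75 pc
M = m − 5 log₁₀ d + 5 = 2.46 − 5·1.9281 + 5 = -2.181
M − M_☉ = -2.181 − 4.83 = -7.011
L/L_☉ = 10^(−0.4 × -7.011) = 637.1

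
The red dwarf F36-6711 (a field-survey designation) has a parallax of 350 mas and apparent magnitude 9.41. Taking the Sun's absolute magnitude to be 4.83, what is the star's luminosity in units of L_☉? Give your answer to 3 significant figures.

L/L_☉ ≈ 1.20×10^-3

d = 1/p = 1000/350 mas = 2.857 pc
M = m − 5 log₁₀ d + 5 = 9.41 − 5·0.4559 + 5 = 12.130
M − M_☉ = 12.130 − 4.83 = 7.300
L/L_☉ = 10^(−0.4 × 7.300) = 1.202×10^-3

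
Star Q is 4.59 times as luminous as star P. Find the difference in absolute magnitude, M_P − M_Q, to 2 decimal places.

Pogson: ΔM = −2.5 log₁₀(ratio) = −2.5 log₁₀(4.59) = −2.5 × 0.6618 = -1.655
Star Q is brighter so has the smaller magnitude: M_P − M_Q is positive.

M_P − M_Q ≈ 1.65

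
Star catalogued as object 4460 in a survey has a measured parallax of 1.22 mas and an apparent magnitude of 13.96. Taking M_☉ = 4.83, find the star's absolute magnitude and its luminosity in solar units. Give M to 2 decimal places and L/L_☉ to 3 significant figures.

d = 1/p = 1000/1.22 mas = 819.7 pc
M = m − 5 log₁₀ d + 5 = 13.96 − 5·2.9136 + 5 = 4.392
M − M_☉ = 4.392 − 4.83 = -0.438
L/L_☉ = 10^(−0.4 × -0.438) = 1.497

M ≈ 4.39; L/L_☉ ≈ 1.50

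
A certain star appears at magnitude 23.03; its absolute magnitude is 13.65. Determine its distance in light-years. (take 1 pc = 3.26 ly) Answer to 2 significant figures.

d ≈ 2500 ly

Distance modulus: m − M = 23.03 − (13.65) = 9.380
m − M = 5 log₁₀ d − 5
log₁₀ d = (m − M)/5 + 1 = 2.8760
d = 10^2.8760 = 751.6 pc
= 2450 ly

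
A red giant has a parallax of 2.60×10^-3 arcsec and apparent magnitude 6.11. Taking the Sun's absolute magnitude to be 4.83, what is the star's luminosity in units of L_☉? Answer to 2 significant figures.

d = 1/p = 1/2.60×10^-3″ = 384.6 pc
M = m − 5 log₁₀ d + 5 = 6.11 − 5·2.5850 + 5 = -1.815
M − M_☉ = -1.815 − 4.83 = -6.645
L/L_☉ = 10^(−0.4 × -6.645) = 455.0

L/L_☉ ≈ 460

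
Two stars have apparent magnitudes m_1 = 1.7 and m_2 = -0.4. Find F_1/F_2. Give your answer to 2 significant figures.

F_1/F_2 ≈ 0.14

Δm = 1.7 − (-0.4) = 2.1
Flux ratio = 10^(−0.4 Δm) = 10^(−0.4 × 2.1) = 10^-0.840 = 0.1445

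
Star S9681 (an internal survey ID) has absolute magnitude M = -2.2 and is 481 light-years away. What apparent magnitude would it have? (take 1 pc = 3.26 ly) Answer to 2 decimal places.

m ≈ 3.64

d = 481 ly / 3.26 = 147.5 pc
m = M + 5 log₁₀ d − 5 = -2.2 + 5·2.1689 − 5 = 3.645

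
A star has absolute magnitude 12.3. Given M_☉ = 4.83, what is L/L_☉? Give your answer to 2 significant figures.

L/L_☉ ≈ 1.0×10^-3

M − M_☉ = 12.3 − 4.83 = 7.470
L/L_☉ = 10^(−0.4 (M − M_☉)) = 10^-2.988 = 1.028×10^-3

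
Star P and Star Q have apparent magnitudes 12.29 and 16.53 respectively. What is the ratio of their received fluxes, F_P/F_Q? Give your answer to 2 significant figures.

F_P/F_Q ≈ 50

Δm = 12.29 − (16.53) = -4.24
Flux ratio = 10^(−0.4 Δm) = 10^(−0.4 × -4.24) = 10^1.696 = 49.66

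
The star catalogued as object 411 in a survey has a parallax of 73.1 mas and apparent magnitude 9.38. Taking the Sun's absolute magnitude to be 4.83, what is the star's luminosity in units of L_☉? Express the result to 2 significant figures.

L/L_☉ ≈ 0.028

d = 1/p = 1000/73.1 mas = 13.68 pc
M = m − 5 log₁₀ d + 5 = 9.38 − 5·1.1361 + 5 = 8.700
M − M_☉ = 8.700 − 4.83 = 3.870
L/L_☉ = 10^(−0.4 × 3.870) = 0.02832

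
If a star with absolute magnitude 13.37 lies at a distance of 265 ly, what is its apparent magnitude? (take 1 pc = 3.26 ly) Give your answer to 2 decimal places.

m ≈ 17.92

d = 265 ly / 3.26 = 81.29 pc
m = M + 5 log₁₀ d − 5 = 13.37 + 5·1.9100 − 5 = 17.920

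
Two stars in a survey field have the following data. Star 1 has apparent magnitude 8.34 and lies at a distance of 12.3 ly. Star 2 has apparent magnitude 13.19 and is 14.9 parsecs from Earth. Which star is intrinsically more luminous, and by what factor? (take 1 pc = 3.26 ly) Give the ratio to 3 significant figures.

Star 1 is more luminous, by a factor of 5.58.

Star 1: d = 12.3 ly / 3.26 = 3.773 pc
Star 1: M = m − 5 log₁₀ d + 5 = 8.34 − 5·0.5767 + 5 = 10.457
Star 2: M = m − 5 log₁₀ d + 5 = 13.19 − 5·1.1732 + 5 = 12.324
ΔM = M_1 − M_2 = 10.457 − (12.324) = -1.868; smaller M is more luminous → Star 1.
L ratio = 10^(0.4 |ΔM|) = 10^0.747 = 5.585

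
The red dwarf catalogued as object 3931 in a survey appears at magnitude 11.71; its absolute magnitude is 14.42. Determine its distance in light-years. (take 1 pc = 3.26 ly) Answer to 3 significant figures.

d ≈ 9.36 ly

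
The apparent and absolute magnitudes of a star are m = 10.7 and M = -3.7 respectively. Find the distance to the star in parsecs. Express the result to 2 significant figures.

d ≈ 7600 pc

Distance modulus: m − M = 10.7 − (-3.7) = 14.400
m − M = 5 log₁₀ d − 5
log₁₀ d = (m − M)/5 + 1 = 3.8800
d = 10^3.8800 = 7586 pc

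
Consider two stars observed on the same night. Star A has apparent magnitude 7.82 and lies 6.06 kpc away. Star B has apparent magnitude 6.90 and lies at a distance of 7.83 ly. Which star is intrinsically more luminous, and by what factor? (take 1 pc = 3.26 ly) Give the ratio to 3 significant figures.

Star A: d = 6.06 kpc = 6060 pc
Star A: M = m − 5 log₁₀ d + 5 = 7.82 − 5·3.7825 + 5 = -6.092
Star B: d = 7.83 ly / 3.26 = 2.402 pc
Star B: M = m − 5 log₁₀ d + 5 = 6.90 − 5·0.3805 + 5 = 9.997
ΔM = M_A − M_B = -6.092 − (9.997) = -16.090; smaller M is more luminous → Star A.
L ratio = 10^(0.4 |ΔM|) = 10^6.436 = 2.728×10^6

Star A is more luminous, by a factor of 2.73×10^6.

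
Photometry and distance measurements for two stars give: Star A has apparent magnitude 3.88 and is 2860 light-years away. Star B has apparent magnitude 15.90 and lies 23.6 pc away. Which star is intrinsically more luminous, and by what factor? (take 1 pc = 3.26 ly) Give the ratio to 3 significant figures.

Star A is more luminous, by a factor of 8.88×10^7.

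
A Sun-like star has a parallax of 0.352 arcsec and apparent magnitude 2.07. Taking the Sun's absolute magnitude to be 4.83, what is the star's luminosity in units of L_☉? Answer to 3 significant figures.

L/L_☉ ≈ 1.03

d = 1/p = 1/0.352″ = 2.841 pc
M = m − 5 log₁₀ d + 5 = 2.07 − 5·0.4535 + 5 = 4.803
M − M_☉ = 4.803 − 4.83 = -0.027
L/L_☉ = 10^(−0.4 × -0.027) = 1.025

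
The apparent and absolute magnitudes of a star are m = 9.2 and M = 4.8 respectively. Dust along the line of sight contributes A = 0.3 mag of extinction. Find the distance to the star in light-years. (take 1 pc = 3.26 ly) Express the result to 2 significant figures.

m − M = 5 log₁₀(d/10 pc) + A  ⇒  9.2 − (4.8) − 0.3 = 5 log₁₀(d/10)
4.100 = 5 log₁₀(d/10)
log₁₀ d = (m − M − A)/5 + 1 = 1.8200
d = 10^1.8200 = 66.07 pc
= 215.4 ly

d ≈ 220 ly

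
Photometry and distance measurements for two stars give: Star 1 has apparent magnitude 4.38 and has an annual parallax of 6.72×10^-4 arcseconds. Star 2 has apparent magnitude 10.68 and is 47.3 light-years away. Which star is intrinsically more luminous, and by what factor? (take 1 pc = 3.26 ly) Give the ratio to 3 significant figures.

Star 1: d = 1/p = 1/6.72×10^-4″ = 1488 pc
Star 1: M = m − 5 log₁₀ d + 5 = 4.38 − 5·3.1726 + 5 = -6.483
Star 2: d = 47.3 ly / 3.26 = 14.51 pc
Star 2: M = m − 5 log₁₀ d + 5 = 10.68 − 5·1.1616 + 5 = 9.872
ΔM = M_1 − M_2 = -6.483 − (9.872) = -16.355; smaller M is more luminous → Star 1.
L ratio = 10^(0.4 |ΔM|) = 10^6.542 = 3.483×10^6

Star 1 is more luminous, by a factor of 3.48×10^6.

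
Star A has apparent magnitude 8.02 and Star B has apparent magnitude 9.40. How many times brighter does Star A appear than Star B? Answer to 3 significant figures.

Magnitude difference = -1.38
Flux ratio = 10^(−0.4 Δm) = 10^(−0.4 × -1.38) = 10^0.552 = 3.565

3.56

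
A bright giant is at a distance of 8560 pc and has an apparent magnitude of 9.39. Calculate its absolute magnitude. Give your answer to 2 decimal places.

M ≈ -5.27

5 log₁₀(d/10 pc) = 5 log₁₀(8560) − 5 = 14.662
M = m − 5 log₁₀(d/10) = 9.39 − 14.662 = -5.272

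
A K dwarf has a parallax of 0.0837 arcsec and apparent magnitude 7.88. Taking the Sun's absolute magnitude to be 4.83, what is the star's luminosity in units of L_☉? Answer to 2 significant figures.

d = 1/p = 1/0.0837″ = 11.95 pc
M = m − 5 log₁₀ d + 5 = 7.88 − 5·1.0773 + 5 = 7.494
M − M_☉ = 7.494 − 4.83 = 2.664
L/L_☉ = 10^(−0.4 × 2.664) = 0.08601

L/L_☉ ≈ 0.086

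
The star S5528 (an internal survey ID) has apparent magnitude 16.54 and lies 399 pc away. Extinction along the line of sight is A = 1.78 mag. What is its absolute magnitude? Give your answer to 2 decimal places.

M ≈ 6.76

5 log₁₀(d/10 pc) = 5 log₁₀(399.0) − 5 = 8.005
M = m − 5 log₁₀(d/10) − A = 16.54 − 8.005 − 1.78 = 6.755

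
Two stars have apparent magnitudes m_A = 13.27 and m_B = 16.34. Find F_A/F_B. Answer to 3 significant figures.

F_A/F_B ≈ 16.9

Magnitude difference = -3.07
Flux ratio = 10^(−0.4 Δm) = 10^(−0.4 × -3.07) = 10^1.228 = 16.90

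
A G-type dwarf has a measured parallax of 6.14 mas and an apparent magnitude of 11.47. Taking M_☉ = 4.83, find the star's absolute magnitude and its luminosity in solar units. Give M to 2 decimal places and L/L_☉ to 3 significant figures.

d = 1/p = 1000/6.14 mas = 162.9 pc
M = m − 5 log₁₀ d + 5 = 11.47 − 5·2.2118 + 5 = 5.411
M − M_☉ = 5.411 − 4.83 = 0.581
L/L_☉ = 10^(−0.4 × 0.581) = 0.5857

M ≈ 5.41; L/L_☉ ≈ 0.586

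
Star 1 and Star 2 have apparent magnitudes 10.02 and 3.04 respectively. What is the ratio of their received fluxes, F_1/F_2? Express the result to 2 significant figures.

F_1/F_2 ≈ 1.6×10^-3

Magnitude difference = 6.98
Flux ratio = 10^(−0.4 Δm) = 10^(−0.4 × 6.98) = 10^-2.792 = 1.614×10^-3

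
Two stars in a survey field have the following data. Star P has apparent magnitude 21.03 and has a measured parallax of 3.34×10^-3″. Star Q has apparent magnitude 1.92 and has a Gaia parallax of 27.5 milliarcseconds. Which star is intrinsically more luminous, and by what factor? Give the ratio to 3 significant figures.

Star Q is more luminous, by a factor of 650000.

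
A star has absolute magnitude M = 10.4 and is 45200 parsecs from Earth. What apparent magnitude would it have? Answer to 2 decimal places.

m ≈ 28.68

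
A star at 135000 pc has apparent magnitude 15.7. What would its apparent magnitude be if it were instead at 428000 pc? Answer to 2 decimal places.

m ≈ 18.21

Flux ∝ 1/d², so Δm = 5 log₁₀(d₂/d₁) = 5 log₁₀(428000/135000) = 2.506
m₂ = m₁ + Δm = 15.7 + (2.506) = 18.206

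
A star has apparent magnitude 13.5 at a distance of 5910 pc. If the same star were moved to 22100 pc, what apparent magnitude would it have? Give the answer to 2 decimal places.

Flux ∝ 1/d², so Δm = 5 log₁₀(d₂/d₁) = 5 log₁₀(22100/5910) = 2.864
m₂ = m₁ + Δm = 13.5 + (2.864) = 16.364

m ≈ 16.36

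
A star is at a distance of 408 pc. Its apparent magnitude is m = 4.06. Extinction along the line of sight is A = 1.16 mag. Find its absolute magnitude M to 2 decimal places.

5 log₁₀(d/10 pc) = 5 log₁₀(408.0) − 5 = 8.053
M = m − 5 log₁₀(d/10) − A = 4.06 − 8.053 − 1.16 = -5.153

M ≈ -5.15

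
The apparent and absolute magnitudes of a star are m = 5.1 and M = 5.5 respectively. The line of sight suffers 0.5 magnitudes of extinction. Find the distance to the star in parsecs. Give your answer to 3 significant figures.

m − M = 5 log₁₀(d/10 pc) + A  ⇒  5.1 − (5.5) − 0.5 = 5 log₁₀(d/10)
-0.900 = 5 log₁₀(d/10)
log₁₀ d = (m − M − A)/5 + 1 = 0.8200
d = 10^0.8200 = 6.607 pc

d ≈ 6.61 pc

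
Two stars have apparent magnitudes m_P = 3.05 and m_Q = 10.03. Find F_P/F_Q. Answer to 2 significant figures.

F_P/F_Q ≈ 620

Magnitude difference = -6.98
Flux ratio = 10^(−0.4 Δm) = 10^(−0.4 × -6.98) = 10^2.792 = 619.4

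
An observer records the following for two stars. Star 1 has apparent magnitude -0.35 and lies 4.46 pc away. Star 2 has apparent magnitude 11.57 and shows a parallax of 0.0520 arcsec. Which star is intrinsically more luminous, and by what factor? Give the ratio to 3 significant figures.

Star 1: M = m − 5 log₁₀ d + 5 = -0.35 − 5·0.6493 + 5 = 1.403
Star 2: d = 1/p = 1/0.0520″ = 19.23 pc
Star 2: M = m − 5 log₁₀ d + 5 = 11.57 − 5·1.2840 + 5 = 10.150
ΔM = M_1 − M_2 = 1.403 − (10.150) = -8.747; smaller M is more luminous → Star 1.
L ratio = 10^(0.4 |ΔM|) = 10^3.499 = 3153

Star 1 is more luminous, by a factor of 3150.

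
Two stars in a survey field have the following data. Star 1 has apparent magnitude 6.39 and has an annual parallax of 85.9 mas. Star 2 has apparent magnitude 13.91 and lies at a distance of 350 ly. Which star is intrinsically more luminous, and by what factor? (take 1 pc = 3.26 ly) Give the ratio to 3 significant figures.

Star 1 is more luminous, by a factor of 12.0.

Star 1: p = 85.9 mas = 0.0859″ → d = 1/p = 11.64 pc
Star 1: M = m − 5 log₁₀ d + 5 = 6.39 − 5·1.0660 + 5 = 6.060
Star 2: d = 350 ly / 3.26 = 107.4 pc
Star 2: M = m − 5 log₁₀ d + 5 = 13.91 − 5·2.0309 + 5 = 8.756
ΔM = M_1 − M_2 = 6.060 − (8.756) = -2.696; smaller M is more luminous → Star 1.
L ratio = 10^(0.4 |ΔM|) = 10^1.078 = 11.98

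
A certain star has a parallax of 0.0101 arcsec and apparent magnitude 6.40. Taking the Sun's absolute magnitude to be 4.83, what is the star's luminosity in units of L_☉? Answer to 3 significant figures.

L/L_☉ ≈ 23.1

d = 1/p = 1/0.0101″ = 99.01 pc
M = m − 5 log₁₀ d + 5 = 6.40 − 5·1.9957 + 5 = 1.422
M − M_☉ = 1.422 − 4.83 = -3.408
L/L_☉ = 10^(−0.4 × -3.408) = 23.09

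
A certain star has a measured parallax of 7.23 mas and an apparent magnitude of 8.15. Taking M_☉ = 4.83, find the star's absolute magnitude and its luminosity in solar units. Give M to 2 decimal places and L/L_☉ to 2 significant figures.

M ≈ 2.45; L/L_☉ ≈ 9.0

d = 1/p = 1000/7.23 mas = 138.3 pc
M = m − 5 log₁₀ d + 5 = 8.15 − 5·2.1409 + 5 = 2.446
M − M_☉ = 2.446 − 4.83 = -2.384
L/L_☉ = 10^(−0.4 × -2.384) = 8.989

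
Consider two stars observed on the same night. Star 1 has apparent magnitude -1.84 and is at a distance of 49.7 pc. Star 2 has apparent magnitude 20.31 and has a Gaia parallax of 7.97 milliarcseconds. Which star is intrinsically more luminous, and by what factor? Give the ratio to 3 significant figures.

Star 1: M = m − 5 log₁₀ d + 5 = -1.84 − 5·1.6964 + 5 = -5.322
Star 2: p = 7.97 mas = 7.97×10^-3″ → d = 1/p = 125.5 pc
Star 2: M = m − 5 log₁₀ d + 5 = 20.31 − 5·2.0985 + 5 = 14.817
ΔM = M_1 − M_2 = -5.322 − (14.817) = -20.139; smaller M is more luminous → Star 1.
L ratio = 10^(0.4 |ΔM|) = 10^8.056 = 1.137×10^8

Star 1 is more luminous, by a factor of 1.14×10^8.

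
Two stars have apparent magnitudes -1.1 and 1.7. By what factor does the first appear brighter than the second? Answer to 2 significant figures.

13

Magnitude difference = -2.8
Flux ratio = 10^(−0.4 Δm) = 10^(−0.4 × -2.8) = 10^1.120 = 13.18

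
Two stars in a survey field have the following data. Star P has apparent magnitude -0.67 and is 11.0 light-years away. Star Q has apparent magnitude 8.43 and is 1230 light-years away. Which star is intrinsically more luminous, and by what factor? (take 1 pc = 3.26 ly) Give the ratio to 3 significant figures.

Star P: d = 11.0 ly / 3.26 = 3.374 pc
Star P: M = m − 5 log₁₀ d + 5 = -0.67 − 5·0.5282 + 5 = 1.689
Star Q: d = 1230 ly / 3.26 = 377.3 pc
Star Q: M = m − 5 log₁₀ d + 5 = 8.43 − 5·2.5767 + 5 = 0.547
ΔM = M_P − M_Q = 1.689 − (0.547) = 1.143; smaller M is more luminous → Star Q.
L ratio = 10^(0.4 |ΔM|) = 10^0.457 = 2.864

Star Q is more luminous, by a factor of 2.86.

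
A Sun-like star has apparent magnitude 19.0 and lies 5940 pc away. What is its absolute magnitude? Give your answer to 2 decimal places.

M ≈ 5.13

5 log₁₀(d/10 pc) = 5 log₁₀(5940) − 5 = 13.869
M = m − 5 log₁₀(d/10) = 19.0 − 13.869 = 5.131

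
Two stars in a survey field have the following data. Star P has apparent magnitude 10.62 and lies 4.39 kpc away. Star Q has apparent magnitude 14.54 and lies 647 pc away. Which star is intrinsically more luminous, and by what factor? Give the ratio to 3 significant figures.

Star P is more luminous, by a factor of 1700.

Star P: d = 4.39 kpc = 4390 pc
Star P: M = m − 5 log₁₀ d + 5 = 10.62 − 5·3.6425 + 5 = -2.592
Star Q: M = m − 5 log₁₀ d + 5 = 14.54 − 5·2.8109 + 5 = 5.485
ΔM = M_P − M_Q = -2.592 − (5.485) = -8.078; smaller M is more luminous → Star P.
L ratio = 10^(0.4 |ΔM|) = 10^3.231 = 1703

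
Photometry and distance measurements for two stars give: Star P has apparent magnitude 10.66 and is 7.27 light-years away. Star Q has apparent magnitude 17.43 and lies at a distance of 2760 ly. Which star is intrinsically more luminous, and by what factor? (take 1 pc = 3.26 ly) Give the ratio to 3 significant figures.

Star Q is more luminous, by a factor of 282.

Star P: d = 7.27 ly / 3.26 = 2.230 pc
Star P: M = m − 5 log₁₀ d + 5 = 10.66 − 5·0.3483 + 5 = 13.918
Star Q: d = 2760 ly / 3.26 = 846.6 pc
Star Q: M = m − 5 log₁₀ d + 5 = 17.43 − 5·2.9277 + 5 = 7.792
ΔM = M_P − M_Q = 13.918 − (7.792) = 6.127; smaller M is more luminous → Star Q.
L ratio = 10^(0.4 |ΔM|) = 10^2.451 = 282.3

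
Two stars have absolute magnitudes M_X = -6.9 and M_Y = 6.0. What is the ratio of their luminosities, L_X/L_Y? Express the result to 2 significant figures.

L_X/L_Y ≈ 140000

ΔM = M_X − M_Y = -12.9
L_X/L_Y = 10^(−0.4 ΔM) = 10^5.160 = 144500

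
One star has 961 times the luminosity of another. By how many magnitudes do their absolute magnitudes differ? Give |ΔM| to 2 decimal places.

|ΔM| ≈ 7.46

Pogson: ΔM = −2.5 log₁₀(ratio) = −2.5 log₁₀(961) = −2.5 × 2.9827 = -7.457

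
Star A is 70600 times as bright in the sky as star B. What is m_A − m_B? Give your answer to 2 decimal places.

m_A − m_B ≈ -12.12

Pogson: Δm = −2.5 log₁₀(ratio) = −2.5 log₁₀(70600) = −2.5 × 4.8488 = -12.122
Star A is brighter, so it has the smaller magnitude: the difference is negative.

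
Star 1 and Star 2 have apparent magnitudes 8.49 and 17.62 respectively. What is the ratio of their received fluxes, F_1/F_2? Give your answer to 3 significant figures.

Δm = 8.49 − (17.62) = -9.13
Flux ratio = 10^(−0.4 Δm) = 10^(−0.4 × -9.13) = 10^3.652 = 4487

F_1/F_2 ≈ 4490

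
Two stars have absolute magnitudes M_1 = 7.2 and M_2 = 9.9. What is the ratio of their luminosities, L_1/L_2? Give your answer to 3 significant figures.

L_1/L_2 ≈ 12.0

ΔM = M_1 − M_2 = -2.7
L_1/L_2 = 10^(−0.4 ΔM) = 10^1.080 = 12.02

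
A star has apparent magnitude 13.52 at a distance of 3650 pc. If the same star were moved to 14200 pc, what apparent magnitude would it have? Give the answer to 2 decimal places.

Flux ∝ 1/d², so Δm = 5 log₁₀(d₂/d₁) = 5 log₁₀(14200/3650) = 2.950
m₂ = m₁ + Δm = 13.52 + (2.950) = 16.470

m ≈ 16.47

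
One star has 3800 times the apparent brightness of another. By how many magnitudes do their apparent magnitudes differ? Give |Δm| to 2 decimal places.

|Δm| ≈ 8.95

Pogson: Δm = −2.5 log₁₀(ratio) = −2.5 log₁₀(3800) = −2.5 × 3.5798 = -8.949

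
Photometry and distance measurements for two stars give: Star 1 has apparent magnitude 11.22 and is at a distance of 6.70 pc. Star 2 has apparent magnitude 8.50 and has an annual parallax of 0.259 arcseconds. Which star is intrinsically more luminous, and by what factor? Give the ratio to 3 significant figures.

Star 1: M = m − 5 log₁₀ d + 5 = 11.22 − 5·0.8261 + 5 = 12.090
Star 2: d = 1/p = 1/0.259″ = 3.861 pc
Star 2: M = m − 5 log₁₀ d + 5 = 8.50 − 5·0.5867 + 5 = 10.566
ΔM = M_1 − M_2 = 12.090 − (10.566) = 1.523; smaller M is more luminous → Star 2.
L ratio = 10^(0.4 |ΔM|) = 10^0.609 = 4.067

Star 2 is more luminous, by a factor of 4.07.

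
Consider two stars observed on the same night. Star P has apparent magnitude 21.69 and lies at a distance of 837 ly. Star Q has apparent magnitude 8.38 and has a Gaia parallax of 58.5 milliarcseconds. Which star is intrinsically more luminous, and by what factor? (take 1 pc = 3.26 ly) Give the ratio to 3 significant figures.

Star Q is more luminous, by a factor of 935.

Star P: d = 837 ly / 3.26 = 256.7 pc
Star P: M = m − 5 log₁₀ d + 5 = 21.69 − 5·2.4095 + 5 = 14.642
Star Q: p = 58.5 mas = 0.0585″ → d = 1/p = 17.09 pc
Star Q: M = m − 5 log₁₀ d + 5 = 8.38 − 5·1.2328 + 5 = 7.216
ΔM = M_P − M_Q = 14.642 − (7.216) = 7.427; smaller M is more luminous → Star Q.
L ratio = 10^(0.4 |ΔM|) = 10^2.971 = 934.7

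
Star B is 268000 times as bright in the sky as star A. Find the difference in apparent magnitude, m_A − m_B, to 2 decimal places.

m_A − m_B ≈ 13.57

Pogson: Δm = −2.5 log₁₀(ratio) = −2.5 log₁₀(268000) = −2.5 × 5.4281 = -13.570
Star B is brighter so has the smaller magnitude: m_A − m_B is positive.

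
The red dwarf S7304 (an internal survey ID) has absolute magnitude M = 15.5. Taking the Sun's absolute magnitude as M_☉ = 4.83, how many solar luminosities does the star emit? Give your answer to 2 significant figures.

L/L_☉ ≈ 5.4×10^-5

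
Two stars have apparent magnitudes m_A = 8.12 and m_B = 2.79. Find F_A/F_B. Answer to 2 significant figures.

F_A/F_B ≈ 7.4×10^-3

Magnitude difference = 5.33
Flux ratio = 10^(−0.4 Δm) = 10^(−0.4 × 5.33) = 10^-2.132 = 7.379×10^-3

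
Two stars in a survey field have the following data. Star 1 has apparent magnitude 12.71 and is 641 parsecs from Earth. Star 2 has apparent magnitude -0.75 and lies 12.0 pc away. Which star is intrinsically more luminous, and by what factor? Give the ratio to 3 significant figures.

Star 1: M = m − 5 log₁₀ d + 5 = 12.71 − 5·2.8069 + 5 = 3.676
Star 2: M = m − 5 log₁₀ d + 5 = -0.75 − 5·1.0792 + 5 = -1.146
ΔM = M_1 − M_2 = 3.676 − (-1.146) = 4.822; smaller M is more luminous → Star 2.
L ratio = 10^(0.4 |ΔM|) = 10^1.929 = 84.85

Star 2 is more luminous, by a factor of 84.8.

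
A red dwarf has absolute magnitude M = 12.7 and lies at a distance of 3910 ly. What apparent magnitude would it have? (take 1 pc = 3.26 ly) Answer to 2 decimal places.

m ≈ 23.09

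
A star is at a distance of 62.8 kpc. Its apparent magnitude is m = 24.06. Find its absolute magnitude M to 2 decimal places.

d = 62.8 kpc = 62800 pc
5 log₁₀(d/10 pc) = 5 log₁₀(62800) − 5 = 18.990
M = m − 5 log₁₀(d/10) = 24.06 − 18.990 = 5.070

M ≈ 5.07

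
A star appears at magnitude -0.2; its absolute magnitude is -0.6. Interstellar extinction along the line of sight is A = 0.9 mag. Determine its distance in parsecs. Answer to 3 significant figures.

d ≈ 7.94 pc

m − M = 5 log₁₀(d/10 pc) + A  ⇒  -0.2 − (-0.6) − 0.9 = 5 log₁₀(d/10)
-0.500 = 5 log₁₀(d/10)
log₁₀ d = (m − M − A)/5 + 1 = 0.9000
d = 10^0.9000 = 7.943 pc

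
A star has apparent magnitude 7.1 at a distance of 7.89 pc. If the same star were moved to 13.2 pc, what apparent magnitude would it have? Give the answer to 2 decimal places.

m ≈ 8.22

Flux ∝ 1/d², so Δm = 5 log₁₀(d₂/d₁) = 5 log₁₀(13.2/7.89) = 1.117
m₂ = m₁ + Δm = 7.1 + (1.117) = 8.217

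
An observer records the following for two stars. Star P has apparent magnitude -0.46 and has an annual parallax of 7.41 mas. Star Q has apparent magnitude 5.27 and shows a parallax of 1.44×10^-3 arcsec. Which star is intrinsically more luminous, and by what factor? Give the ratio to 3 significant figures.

Star P is more luminous, by a factor of 7.40.

Star P: p = 7.41 mas = 7.41×10^-3″ → d = 1/p = 135.0 pc
Star P: M = m − 5 log₁₀ d + 5 = -0.46 − 5·2.1302 + 5 = -6.111
Star Q: d = 1/p = 1/1.44×10^-3″ = 694.4 pc
Star Q: M = m − 5 log₁₀ d + 5 = 5.27 − 5·2.8416 + 5 = -3.938
ΔM = M_P − M_Q = -6.111 − (-3.938) = -2.173; smaller M is more luminous → Star P.
L ratio = 10^(0.4 |ΔM|) = 10^0.869 = 7.398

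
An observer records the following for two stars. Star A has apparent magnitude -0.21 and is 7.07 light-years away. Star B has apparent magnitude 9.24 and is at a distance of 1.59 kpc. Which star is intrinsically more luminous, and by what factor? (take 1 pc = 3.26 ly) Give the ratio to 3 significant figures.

Star B is more luminous, by a factor of 89.2.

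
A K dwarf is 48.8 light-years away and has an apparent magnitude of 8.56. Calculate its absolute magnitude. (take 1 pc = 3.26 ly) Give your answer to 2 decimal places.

M ≈ 7.68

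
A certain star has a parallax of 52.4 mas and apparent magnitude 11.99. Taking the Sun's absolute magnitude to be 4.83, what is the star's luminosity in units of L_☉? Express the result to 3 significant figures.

d = 1/p = 1000/52.4 mas = 19.08 pc
M = m − 5 log₁₀ d + 5 = 11.99 − 5·1.2807 + 5 = 10.587
M − M_☉ = 10.587 − 4.83 = 5.757
L/L_☉ = 10^(−0.4 × 5.757) = 4.981×10^-3

L/L_☉ ≈ 4.98×10^-3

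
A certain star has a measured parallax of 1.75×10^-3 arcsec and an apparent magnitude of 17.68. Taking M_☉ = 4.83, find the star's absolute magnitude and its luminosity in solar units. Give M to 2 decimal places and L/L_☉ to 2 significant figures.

M ≈ 8.90; L/L_☉ ≈ 0.024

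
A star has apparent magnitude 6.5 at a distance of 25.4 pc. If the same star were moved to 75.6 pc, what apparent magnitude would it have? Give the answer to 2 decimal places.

Flux ∝ 1/d², so Δm = 5 log₁₀(d₂/d₁) = 5 log₁₀(75.6/25.4) = 2.368
m₂ = m₁ + Δm = 6.5 + (2.368) = 8.868

m ≈ 8.87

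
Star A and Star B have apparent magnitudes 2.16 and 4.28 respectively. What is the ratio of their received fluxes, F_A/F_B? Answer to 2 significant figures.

F_A/F_B ≈ 7.0

Magnitude difference = -2.12
Flux ratio = 10^(−0.4 Δm) = 10^(−0.4 × -2.12) = 10^0.848 = 7.047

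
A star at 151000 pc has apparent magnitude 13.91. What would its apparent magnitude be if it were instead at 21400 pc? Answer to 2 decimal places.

Flux ∝ 1/d², so Δm = 5 log₁₀(d₂/d₁) = 5 log₁₀(21400/151000) = -4.243
m₂ = m₁ + Δm = 13.91 + (-4.243) = 9.667

m ≈ 9.67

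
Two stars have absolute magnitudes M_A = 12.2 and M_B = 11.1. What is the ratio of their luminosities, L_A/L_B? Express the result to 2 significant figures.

L_A/L_B ≈ 0.36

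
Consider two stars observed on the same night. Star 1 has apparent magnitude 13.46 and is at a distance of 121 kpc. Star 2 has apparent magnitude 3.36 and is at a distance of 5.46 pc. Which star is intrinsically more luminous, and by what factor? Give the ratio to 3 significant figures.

Star 1 is more luminous, by a factor of 44800.

Star 1: d = 121 kpc = 121000 pc
Star 1: M = m − 5 log₁₀ d + 5 = 13.46 − 5·5.0828 + 5 = -6.954
Star 2: M = m − 5 log₁₀ d + 5 = 3.36 − 5·0.7372 + 5 = 4.674
ΔM = M_1 − M_2 = -6.954 − (4.674) = -11.628; smaller M is more luminous → Star 1.
L ratio = 10^(0.4 |ΔM|) = 10^4.651 = 44790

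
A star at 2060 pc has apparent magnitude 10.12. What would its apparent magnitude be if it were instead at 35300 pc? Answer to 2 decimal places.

m ≈ 16.29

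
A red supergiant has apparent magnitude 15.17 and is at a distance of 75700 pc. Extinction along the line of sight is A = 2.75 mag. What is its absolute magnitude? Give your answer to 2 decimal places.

M ≈ -6.98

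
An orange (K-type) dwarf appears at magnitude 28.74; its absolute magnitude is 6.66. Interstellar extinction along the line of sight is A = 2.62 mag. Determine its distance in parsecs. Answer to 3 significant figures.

d ≈ 78000 pc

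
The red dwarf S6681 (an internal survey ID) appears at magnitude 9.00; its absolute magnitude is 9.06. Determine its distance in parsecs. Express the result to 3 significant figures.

d ≈ 9.73 pc

μ = m − M = -0.060
m − M = 5 log₁₀ d − 5
log₁₀ d = (m − M)/5 + 1 = 0.9880
d = 10^0.9880 = 9.727 pc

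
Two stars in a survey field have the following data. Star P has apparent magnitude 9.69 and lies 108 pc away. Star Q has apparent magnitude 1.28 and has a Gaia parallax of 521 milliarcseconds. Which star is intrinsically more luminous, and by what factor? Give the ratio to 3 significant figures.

Star P: M = m − 5 log₁₀ d + 5 = 9.69 − 5·2.0334 + 5 = 4.523
Star Q: p = 521 mas = 0.521″ → d = 1/p = 1.919 pc
Star Q: M = m − 5 log₁₀ d + 5 = 1.28 − 5·0.2832 + 5 = 4.864
ΔM = M_P − M_Q = 4.523 − (4.864) = -0.341; smaller M is more luminous → Star P.
L ratio = 10^(0.4 |ΔM|) = 10^0.137 = 1.369

Star P is more luminous, by a factor of 1.37.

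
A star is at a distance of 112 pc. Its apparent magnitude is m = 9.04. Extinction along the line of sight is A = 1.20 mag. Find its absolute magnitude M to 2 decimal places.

M ≈ 2.59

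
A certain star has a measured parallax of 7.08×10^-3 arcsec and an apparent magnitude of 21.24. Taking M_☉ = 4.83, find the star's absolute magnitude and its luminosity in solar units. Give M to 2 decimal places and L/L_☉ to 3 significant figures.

M ≈ 15.49; L/L_☉ ≈ 5.44×10^-5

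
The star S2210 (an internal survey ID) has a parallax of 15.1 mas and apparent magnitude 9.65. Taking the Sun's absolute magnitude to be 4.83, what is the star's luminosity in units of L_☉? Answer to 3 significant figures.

d = 1/p = 1000/15.1 mas = 66.23 pc
M = m − 5 log₁₀ d + 5 = 9.65 − 5·1.8210 + 5 = 5.545
M − M_☉ = 5.545 − 4.83 = 0.715
L/L_☉ = 10^(−0.4 × 0.715) = 0.5177

L/L_☉ ≈ 0.518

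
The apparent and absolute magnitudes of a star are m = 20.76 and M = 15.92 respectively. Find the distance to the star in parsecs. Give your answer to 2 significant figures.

μ = m − M = 4.840
m − M = 5 log₁₀ d − 5
log₁₀ d = (m − M)/5 + 1 = 1.9680
d = 10^1.9680 = 92.90 pc

d ≈ 93 pc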